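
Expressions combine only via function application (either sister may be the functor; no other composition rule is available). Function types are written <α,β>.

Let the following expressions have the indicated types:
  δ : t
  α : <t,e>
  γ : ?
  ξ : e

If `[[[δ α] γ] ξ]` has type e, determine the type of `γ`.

For [[[δ α] γ] ξ] to have type e with ξ of type e, [[δ α] γ] must be the function: [[δ α] γ] : <e,e>.
For [[δ α] γ] to have type <e,e> with [δ α] of type e, γ must be the function: γ : <e,<e,e>>.

<e,<e,e>>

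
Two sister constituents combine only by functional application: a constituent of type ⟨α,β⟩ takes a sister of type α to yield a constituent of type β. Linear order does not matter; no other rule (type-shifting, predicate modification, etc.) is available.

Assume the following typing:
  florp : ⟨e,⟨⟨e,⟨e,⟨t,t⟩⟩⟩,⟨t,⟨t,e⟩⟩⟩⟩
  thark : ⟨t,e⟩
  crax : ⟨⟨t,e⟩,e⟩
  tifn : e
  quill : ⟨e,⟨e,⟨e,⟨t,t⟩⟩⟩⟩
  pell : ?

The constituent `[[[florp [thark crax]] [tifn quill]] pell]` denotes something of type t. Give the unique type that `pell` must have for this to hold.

⟨⟨t,⟨t,e⟩⟩,t⟩

For [[[florp [thark crax]] [tifn quill]] pell] to have type t with [[florp [thark crax]] [tifn quill]] of type ⟨t,⟨t,e⟩⟩, pell must be the function: pell : ⟨⟨t,⟨t,e⟩⟩,t⟩.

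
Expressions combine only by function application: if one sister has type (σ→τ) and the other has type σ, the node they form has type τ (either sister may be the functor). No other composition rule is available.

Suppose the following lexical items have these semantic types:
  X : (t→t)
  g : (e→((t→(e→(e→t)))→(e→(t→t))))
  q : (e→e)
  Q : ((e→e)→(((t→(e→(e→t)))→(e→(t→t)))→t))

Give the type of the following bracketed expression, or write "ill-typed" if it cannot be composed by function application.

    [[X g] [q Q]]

[X g]: (t→t) and (e→((t→(e→(e→t)))→(e→(t→t)))) cannot combine by function application — type clash.

ill-typed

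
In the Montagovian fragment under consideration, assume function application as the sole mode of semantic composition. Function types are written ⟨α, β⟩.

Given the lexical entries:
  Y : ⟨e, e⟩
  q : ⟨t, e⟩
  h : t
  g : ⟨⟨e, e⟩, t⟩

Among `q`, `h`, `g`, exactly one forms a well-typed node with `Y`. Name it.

g

q : ⟨t, e⟩ — no; Y wants e, and q wants t.
h : t — no; Y wants e, and h wants nothing (atomic).
g — combines: g : ⟨⟨e, e⟩, t⟩ takes Y : ⟨e, e⟩ as argument, giving t.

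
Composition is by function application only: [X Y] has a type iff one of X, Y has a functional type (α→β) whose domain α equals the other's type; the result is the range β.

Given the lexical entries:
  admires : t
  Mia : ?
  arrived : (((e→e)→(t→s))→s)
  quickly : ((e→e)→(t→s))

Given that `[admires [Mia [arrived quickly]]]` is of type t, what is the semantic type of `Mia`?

[admires [Mia [arrived quickly]]] is required to be t. admires : t cannot yield t as functor, so [Mia [arrived quickly]] : (t→t).
[Mia [arrived quickly]] is required to be (t→t). [arrived quickly] : s cannot yield (t→t) as functor, so Mia : (s→(t→t)).

(s→(t→t))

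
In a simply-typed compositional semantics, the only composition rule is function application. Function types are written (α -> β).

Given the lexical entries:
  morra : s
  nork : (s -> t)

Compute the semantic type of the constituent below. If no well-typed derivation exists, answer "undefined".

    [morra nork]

[morra nork]: functor nork : (s -> t), argument morra : s; result t.

t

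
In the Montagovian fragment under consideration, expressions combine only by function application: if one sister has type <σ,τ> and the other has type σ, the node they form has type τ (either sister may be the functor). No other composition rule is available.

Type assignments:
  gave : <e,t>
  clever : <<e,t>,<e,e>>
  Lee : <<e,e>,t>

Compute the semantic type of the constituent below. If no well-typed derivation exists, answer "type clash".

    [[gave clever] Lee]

t

[gave clever]: functor clever : <<e,t>,<e,e>>, argument gave : <e,t>; result <e,e>.
[[gave clever] Lee]: functor Lee : <<e,e>,t>, argument [gave clever] : <e,e>; result t.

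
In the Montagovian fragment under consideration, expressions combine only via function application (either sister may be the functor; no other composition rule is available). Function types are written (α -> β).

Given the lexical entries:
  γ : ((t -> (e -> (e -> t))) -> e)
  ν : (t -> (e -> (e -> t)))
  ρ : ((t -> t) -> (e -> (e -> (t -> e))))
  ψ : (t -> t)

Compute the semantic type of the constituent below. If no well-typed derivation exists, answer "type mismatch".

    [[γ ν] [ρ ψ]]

(e -> (t -> e))

[γ ν]: functor γ : ((t -> (e -> (e -> t))) -> e), argument ν : (t -> (e -> (e -> t))); result e.
[ρ ψ]: functor ρ : ((t -> t) -> (e -> (e -> (t -> e)))), argument ψ : (t -> t); result (e -> (e -> (t -> e))).
[[γ ν] [ρ ψ]]: functor [ρ ψ] : (e -> (e -> (t -> e))), argument [γ ν] : e; result (e -> (t -> e)).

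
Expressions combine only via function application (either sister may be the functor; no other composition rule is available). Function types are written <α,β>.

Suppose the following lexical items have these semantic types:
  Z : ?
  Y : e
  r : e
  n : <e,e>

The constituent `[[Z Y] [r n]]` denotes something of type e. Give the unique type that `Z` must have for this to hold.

<e,<e,e>>

[[Z Y] [r n]] must have type e. The sister [r n] has type e; that is not a function onto e, so [Z Y] must be the functor, of type <e,e>.
[Z Y] must have type <e,e>. The sister Y has type e; that is not a function onto <e,e>, so Z must be the functor, of type <e,<e,e>>.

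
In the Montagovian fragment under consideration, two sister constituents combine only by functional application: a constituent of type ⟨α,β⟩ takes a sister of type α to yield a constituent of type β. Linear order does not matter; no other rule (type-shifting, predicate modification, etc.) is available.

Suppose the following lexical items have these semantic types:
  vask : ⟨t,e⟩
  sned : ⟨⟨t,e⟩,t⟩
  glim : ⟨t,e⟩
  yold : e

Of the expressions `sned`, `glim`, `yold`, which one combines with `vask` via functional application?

sned

sned — combines: sned : ⟨⟨t,e⟩,t⟩ takes vask : ⟨t,e⟩ as argument, giving t.
glim : ⟨t,e⟩ — vask needs t; glim needs t; neither fits.
yold : e — vask needs t; yold needs nothing (atomic); neither fits.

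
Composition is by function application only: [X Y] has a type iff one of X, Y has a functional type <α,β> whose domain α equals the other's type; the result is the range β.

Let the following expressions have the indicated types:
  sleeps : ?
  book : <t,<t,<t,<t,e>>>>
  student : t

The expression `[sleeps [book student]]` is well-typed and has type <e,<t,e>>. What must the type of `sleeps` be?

<<t,<t,<t,e>>>,<e,<t,e>>>

For [sleeps [book student]] to have type <e,<t,e>> with [book student] of type <t,<t,<t,e>>>, sleeps must be the function: sleeps : <<t,<t,<t,e>>>,<e,<t,e>>>.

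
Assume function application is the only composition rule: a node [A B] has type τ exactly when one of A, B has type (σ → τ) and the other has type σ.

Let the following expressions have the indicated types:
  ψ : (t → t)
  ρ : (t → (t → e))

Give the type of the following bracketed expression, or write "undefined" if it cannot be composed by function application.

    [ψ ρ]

undefined

At [ψ ρ]: neither (t → t) nor (t → (t → e)) can take the other as argument; the node is ill-typed.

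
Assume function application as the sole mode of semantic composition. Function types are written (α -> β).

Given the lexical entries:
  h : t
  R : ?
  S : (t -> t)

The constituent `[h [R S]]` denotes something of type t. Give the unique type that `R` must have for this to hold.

((t -> t) -> (t -> t))

For [h [R S]] to have type t with h of type t, [R S] must be the function: [R S] : (t -> t).
For [R S] to have type (t -> t) with S of type (t -> t), R must be the function: R : ((t -> t) -> (t -> t)).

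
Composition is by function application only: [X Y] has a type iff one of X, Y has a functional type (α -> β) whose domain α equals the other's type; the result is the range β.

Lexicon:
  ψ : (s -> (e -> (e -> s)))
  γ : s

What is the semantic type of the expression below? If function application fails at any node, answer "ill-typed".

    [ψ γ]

(e -> (e -> s))

[ψ γ]: (s -> (e -> (e -> s))) applied to s yields (e -> (e -> s)).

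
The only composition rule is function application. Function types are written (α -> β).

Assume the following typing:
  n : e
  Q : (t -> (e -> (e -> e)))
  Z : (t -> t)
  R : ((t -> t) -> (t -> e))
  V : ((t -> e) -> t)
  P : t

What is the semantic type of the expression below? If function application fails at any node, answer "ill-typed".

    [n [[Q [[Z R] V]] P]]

[Z R]: R is ((t -> t) -> (t -> e)), Z is (t -> t); result (t -> e).
[[Z R] V]: V is ((t -> e) -> t), [Z R] is (t -> e); result t.
[Q [[Z R] V]]: Q is (t -> (e -> (e -> e))), [[Z R] V] is t; result (e -> (e -> e)).
[[Q [[Z R] V]] P]: (e -> (e -> e)) and t cannot combine by function application — type clash.

ill-typed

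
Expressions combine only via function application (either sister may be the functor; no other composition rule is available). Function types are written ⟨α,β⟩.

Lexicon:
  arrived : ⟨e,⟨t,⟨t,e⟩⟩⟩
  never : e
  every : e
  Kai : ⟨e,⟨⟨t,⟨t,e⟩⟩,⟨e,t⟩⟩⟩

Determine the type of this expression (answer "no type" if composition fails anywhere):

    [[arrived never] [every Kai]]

⟨e,t⟩

[arrived never]: ⟨e,⟨t,⟨t,e⟩⟩⟩ applied to e yields ⟨t,⟨t,e⟩⟩.
[every Kai]: ⟨e,⟨⟨t,⟨t,e⟩⟩,⟨e,t⟩⟩⟩ applied to e yields ⟨⟨t,⟨t,e⟩⟩,⟨e,t⟩⟩.
[[arrived never] [every Kai]]: ⟨⟨t,⟨t,e⟩⟩,⟨e,t⟩⟩ applied to ⟨t,⟨t,e⟩⟩ yields ⟨e,t⟩.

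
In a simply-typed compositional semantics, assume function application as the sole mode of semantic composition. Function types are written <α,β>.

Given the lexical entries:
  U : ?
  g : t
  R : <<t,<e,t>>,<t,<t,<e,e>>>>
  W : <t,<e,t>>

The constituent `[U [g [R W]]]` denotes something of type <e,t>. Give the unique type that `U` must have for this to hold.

For [U [g [R W]]] to have type <e,t> with [g [R W]] of type <t,<e,e>>, U must be the function: U : <<t,<e,e>>,<e,t>>.

<<t,<e,e>>,<e,t>>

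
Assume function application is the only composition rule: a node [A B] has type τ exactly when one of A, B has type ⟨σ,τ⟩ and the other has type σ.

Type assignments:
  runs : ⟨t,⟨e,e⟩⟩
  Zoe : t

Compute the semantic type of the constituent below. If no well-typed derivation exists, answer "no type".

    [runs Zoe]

[runs Zoe]: functor runs : ⟨t,⟨e,e⟩⟩, argument Zoe : t; result ⟨e,e⟩.

⟨e,e⟩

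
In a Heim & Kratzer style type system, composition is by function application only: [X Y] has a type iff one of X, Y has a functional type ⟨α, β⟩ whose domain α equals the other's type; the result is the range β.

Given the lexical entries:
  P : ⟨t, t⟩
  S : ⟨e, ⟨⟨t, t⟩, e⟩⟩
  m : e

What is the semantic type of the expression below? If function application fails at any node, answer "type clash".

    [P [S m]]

e

[S m]: ⟨e, ⟨⟨t, t⟩, e⟩⟩ applied to e yields ⟨⟨t, t⟩, e⟩.
[P [S m]]: ⟨⟨t, t⟩, e⟩ applied to ⟨t, t⟩ yields e.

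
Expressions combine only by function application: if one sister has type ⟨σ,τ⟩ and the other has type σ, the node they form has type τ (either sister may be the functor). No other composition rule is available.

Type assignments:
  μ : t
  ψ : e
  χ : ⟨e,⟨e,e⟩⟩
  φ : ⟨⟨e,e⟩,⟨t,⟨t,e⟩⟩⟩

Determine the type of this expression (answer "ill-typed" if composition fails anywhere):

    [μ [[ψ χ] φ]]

At [ψ χ], χ : ⟨e,⟨e,e⟩⟩ takes ψ : e, giving ⟨e,e⟩.
At [[ψ χ] φ], φ : ⟨⟨e,e⟩,⟨t,⟨t,e⟩⟩⟩ takes [ψ χ] : ⟨e,e⟩, giving ⟨t,⟨t,e⟩⟩.
At [μ [[ψ χ] φ]], [[ψ χ] φ] : ⟨t,⟨t,e⟩⟩ takes μ : t, giving ⟨t,e⟩.

⟨t,e⟩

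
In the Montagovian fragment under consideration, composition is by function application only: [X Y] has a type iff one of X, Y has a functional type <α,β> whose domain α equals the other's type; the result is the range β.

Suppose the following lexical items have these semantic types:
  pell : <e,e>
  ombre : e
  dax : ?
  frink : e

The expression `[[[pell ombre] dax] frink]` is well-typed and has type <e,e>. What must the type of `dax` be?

[[[pell ombre] dax] frink] is required to be <e,e>. frink : e cannot yield <e,e> as functor, so [[pell ombre] dax] : <e,<e,e>>.
[[pell ombre] dax] is required to be <e,<e,e>>. [pell ombre] : e cannot yield <e,<e,e>> as functor, so dax : <e,<e,<e,e>>>.

<e,<e,<e,e>>>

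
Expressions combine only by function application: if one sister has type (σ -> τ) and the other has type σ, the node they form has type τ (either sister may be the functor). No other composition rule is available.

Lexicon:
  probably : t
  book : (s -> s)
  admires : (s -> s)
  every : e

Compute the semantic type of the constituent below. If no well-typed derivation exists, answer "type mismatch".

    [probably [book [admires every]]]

type mismatch

At [admires every]: neither (s -> s) nor e can take the other as argument; the node is ill-typed.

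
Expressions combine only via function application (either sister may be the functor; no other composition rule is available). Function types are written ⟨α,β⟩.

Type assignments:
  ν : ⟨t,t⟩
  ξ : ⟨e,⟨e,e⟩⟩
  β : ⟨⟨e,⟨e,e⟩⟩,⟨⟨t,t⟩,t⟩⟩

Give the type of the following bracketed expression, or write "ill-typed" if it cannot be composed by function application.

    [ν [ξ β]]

t

[ξ β]: functor β : ⟨⟨e,⟨e,e⟩⟩,⟨⟨t,t⟩,t⟩⟩, argument ξ : ⟨e,⟨e,e⟩⟩; result ⟨⟨t,t⟩,t⟩.
[ν [ξ β]]: functor [ξ β] : ⟨⟨t,t⟩,t⟩, argument ν : ⟨t,t⟩; result t.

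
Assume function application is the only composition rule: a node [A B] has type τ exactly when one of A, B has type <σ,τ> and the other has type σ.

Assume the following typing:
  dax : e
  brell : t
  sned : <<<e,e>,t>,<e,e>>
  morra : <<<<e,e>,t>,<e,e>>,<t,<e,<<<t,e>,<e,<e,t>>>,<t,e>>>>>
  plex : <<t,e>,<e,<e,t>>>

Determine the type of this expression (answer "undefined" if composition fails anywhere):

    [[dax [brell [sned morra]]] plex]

At [sned morra], morra : <<<<e,e>,t>,<e,e>>,<t,<e,<<<t,e>,<e,<e,t>>>,<t,e>>>>> takes sned : <<<e,e>,t>,<e,e>>, giving <t,<e,<<<t,e>,<e,<e,t>>>,<t,e>>>>.
At [brell [sned morra]], [sned morra] : <t,<e,<<<t,e>,<e,<e,t>>>,<t,e>>>> takes brell : t, giving <e,<<<t,e>,<e,<e,t>>>,<t,e>>>.
At [dax [brell [sned morra]]], [brell [sned morra]] : <e,<<<t,e>,<e,<e,t>>>,<t,e>>> takes dax : e, giving <<<t,e>,<e,<e,t>>>,<t,e>>.
At [[dax [brell [sned morra]]] plex], [dax [brell [sned morra]]] : <<<t,e>,<e,<e,t>>>,<t,e>> takes plex : <<t,e>,<e,<e,t>>>, giving <t,e>.

<t,e>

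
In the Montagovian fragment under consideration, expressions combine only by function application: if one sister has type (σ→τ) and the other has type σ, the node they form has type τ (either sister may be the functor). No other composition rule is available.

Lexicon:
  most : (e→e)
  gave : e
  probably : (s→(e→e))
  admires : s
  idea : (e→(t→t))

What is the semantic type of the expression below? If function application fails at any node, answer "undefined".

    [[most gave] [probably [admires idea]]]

undefined

[most gave] — most of type (e→e) combines with gave of type e: type e.
At [admires idea]: neither s nor (e→(t→t)) can take the other as argument; the node is ill-typed.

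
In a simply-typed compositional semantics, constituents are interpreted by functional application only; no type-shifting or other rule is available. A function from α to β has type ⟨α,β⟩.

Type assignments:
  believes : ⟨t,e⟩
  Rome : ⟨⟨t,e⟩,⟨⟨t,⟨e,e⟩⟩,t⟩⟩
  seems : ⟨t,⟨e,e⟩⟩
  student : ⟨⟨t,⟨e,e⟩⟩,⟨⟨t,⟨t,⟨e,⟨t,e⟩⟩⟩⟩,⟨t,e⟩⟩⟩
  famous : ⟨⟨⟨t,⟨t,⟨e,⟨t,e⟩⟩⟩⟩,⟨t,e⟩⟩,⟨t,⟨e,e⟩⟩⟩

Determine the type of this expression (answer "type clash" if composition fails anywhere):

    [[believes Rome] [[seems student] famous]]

[believes Rome]: functor Rome : ⟨⟨t,e⟩,⟨⟨t,⟨e,e⟩⟩,t⟩⟩, argument believes : ⟨t,e⟩; result ⟨⟨t,⟨e,e⟩⟩,t⟩.
[seems student]: functor student : ⟨⟨t,⟨e,e⟩⟩,⟨⟨t,⟨t,⟨e,⟨t,e⟩⟩⟩⟩,⟨t,e⟩⟩⟩, argument seems : ⟨t,⟨e,e⟩⟩; result ⟨⟨t,⟨t,⟨e,⟨t,e⟩⟩⟩⟩,⟨t,e⟩⟩.
[[seems student] famous]: functor famous : ⟨⟨⟨t,⟨t,⟨e,⟨t,e⟩⟩⟩⟩,⟨t,e⟩⟩,⟨t,⟨e,e⟩⟩⟩, argument [seems student] : ⟨⟨t,⟨t,⟨e,⟨t,e⟩⟩⟩⟩,⟨t,e⟩⟩; result ⟨t,⟨e,e⟩⟩.
[[believes Rome] [[seems student] famous]]: functor [believes Rome] : ⟨⟨t,⟨e,e⟩⟩,t⟩, argument [[seems student] famous] : ⟨t,⟨e,e⟩⟩; result t.

t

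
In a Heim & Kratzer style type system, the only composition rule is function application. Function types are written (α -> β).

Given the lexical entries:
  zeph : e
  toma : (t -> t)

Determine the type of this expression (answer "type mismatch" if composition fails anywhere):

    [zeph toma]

[zeph toma]: e and (t -> t) cannot combine by function application — type clash.

type mismatch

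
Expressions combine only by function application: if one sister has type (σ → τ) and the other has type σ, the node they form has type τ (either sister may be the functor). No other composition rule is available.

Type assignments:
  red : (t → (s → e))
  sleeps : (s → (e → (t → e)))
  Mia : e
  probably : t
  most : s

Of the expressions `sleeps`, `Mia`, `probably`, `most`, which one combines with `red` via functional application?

probably

sleeps : (s → (e → (t → e))) — no; red wants t, and sleeps wants s.
Mia : e — no; red wants t, and Mia wants nothing (atomic).
probably — combines: red : (t → (s → e)) takes probably : t as argument, giving (s → e).
most : s — no; red wants t, and most wants nothing (atomic).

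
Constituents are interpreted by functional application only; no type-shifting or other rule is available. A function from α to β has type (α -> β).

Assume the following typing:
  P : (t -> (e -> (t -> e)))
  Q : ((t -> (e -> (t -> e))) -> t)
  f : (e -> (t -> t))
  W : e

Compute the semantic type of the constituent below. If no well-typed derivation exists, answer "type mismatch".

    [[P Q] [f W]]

t

[P Q]: functor Q : ((t -> (e -> (t -> e))) -> t), argument P : (t -> (e -> (t -> e))); result t.
[f W]: functor f : (e -> (t -> t)), argument W : e; result (t -> t).
[[P Q] [f W]]: functor [f W] : (t -> t), argument [P Q] : t; result t.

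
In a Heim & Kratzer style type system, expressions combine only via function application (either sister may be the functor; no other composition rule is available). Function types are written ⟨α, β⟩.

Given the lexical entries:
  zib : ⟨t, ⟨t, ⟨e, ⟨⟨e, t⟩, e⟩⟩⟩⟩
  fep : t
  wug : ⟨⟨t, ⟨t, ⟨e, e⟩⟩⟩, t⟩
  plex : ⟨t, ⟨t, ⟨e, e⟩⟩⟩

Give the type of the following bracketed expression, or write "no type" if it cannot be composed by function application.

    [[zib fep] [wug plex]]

⟨e, ⟨⟨e, t⟩, e⟩⟩

[zib fep]: ⟨t, ⟨t, ⟨e, ⟨⟨e, t⟩, e⟩⟩⟩⟩ applied to t yields ⟨t, ⟨e, ⟨⟨e, t⟩, e⟩⟩⟩.
[wug plex]: ⟨⟨t, ⟨t, ⟨e, e⟩⟩⟩, t⟩ applied to ⟨t, ⟨t, ⟨e, e⟩⟩⟩ yields t.
[[zib fep] [wug plex]]: ⟨t, ⟨e, ⟨⟨e, t⟩, e⟩⟩⟩ applied to t yields ⟨e, ⟨⟨e, t⟩, e⟩⟩.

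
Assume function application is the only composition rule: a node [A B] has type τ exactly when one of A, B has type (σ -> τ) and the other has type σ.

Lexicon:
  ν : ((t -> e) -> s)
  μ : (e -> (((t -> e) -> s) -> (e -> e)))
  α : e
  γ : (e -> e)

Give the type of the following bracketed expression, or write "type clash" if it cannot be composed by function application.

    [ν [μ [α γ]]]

At [α γ], γ : (e -> e) takes α : e, giving e.
At [μ [α γ]], μ : (e -> (((t -> e) -> s) -> (e -> e))) takes [α γ] : e, giving (((t -> e) -> s) -> (e -> e)).
At [ν [μ [α γ]]], [μ [α γ]] : (((t -> e) -> s) -> (e -> e)) takes ν : ((t -> e) -> s), giving (e -> e).

(e -> e)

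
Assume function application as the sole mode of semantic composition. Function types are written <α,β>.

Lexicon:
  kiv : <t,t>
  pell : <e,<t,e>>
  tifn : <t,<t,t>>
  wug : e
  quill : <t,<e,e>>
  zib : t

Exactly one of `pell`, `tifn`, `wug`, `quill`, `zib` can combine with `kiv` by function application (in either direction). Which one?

pell : <e,<t,e>> — no; kiv wants t, and pell wants e.
tifn : <t,<t,t>> — no; kiv wants t, and tifn wants t.
wug : e — no; kiv wants t, and wug wants nothing (atomic).
quill : <t,<e,e>> — no; kiv wants t, and quill wants t.
zib — combines: kiv : <t,t> takes zib : t as argument, giving t.

zib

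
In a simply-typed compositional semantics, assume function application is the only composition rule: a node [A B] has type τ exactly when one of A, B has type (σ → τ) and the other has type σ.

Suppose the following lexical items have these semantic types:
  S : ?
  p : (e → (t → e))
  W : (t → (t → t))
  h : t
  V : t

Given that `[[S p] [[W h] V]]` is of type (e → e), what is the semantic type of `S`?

((e → (t → e)) → (t → (e → e)))

For [[S p] [[W h] V]] to have type (e → e) with [[W h] V] of type t, [S p] must be the function: [S p] : (t → (e → e)).
For [S p] to have type (t → (e → e)) with p of type (e → (t → e)), S must be the function: S : ((e → (t → e)) → (t → (e → e))).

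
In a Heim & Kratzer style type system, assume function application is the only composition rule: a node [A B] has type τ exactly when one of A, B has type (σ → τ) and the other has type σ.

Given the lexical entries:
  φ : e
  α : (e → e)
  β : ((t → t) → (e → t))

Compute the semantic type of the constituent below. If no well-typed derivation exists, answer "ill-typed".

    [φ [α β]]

[α β]: (e → e) and ((t → t) → (e → t)) cannot combine by function application — type clash.

ill-typed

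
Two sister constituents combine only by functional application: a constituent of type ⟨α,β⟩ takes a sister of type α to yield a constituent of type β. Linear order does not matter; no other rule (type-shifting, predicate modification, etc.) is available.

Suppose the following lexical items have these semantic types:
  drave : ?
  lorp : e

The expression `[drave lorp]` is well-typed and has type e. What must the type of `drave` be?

At [drave lorp] (required: e): lorp is e, which is not a function with range e; hence drave is the functor — type ⟨e,e⟩.

⟨e,e⟩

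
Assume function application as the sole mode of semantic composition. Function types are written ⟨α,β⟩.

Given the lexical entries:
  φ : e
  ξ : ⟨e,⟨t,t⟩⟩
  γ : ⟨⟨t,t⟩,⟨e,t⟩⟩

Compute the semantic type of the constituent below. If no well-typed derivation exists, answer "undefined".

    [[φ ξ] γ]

⟨e,t⟩

[φ ξ]: ξ is ⟨e,⟨t,t⟩⟩, φ is e; result ⟨t,t⟩.
[[φ ξ] γ]: γ is ⟨⟨t,t⟩,⟨e,t⟩⟩, [φ ξ] is ⟨t,t⟩; result ⟨e,t⟩.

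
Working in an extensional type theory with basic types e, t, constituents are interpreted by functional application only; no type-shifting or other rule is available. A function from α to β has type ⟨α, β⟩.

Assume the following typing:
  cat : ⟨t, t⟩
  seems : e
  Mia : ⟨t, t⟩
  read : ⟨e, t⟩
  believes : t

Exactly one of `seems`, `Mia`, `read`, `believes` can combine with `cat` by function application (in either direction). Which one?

seems : e — neither side's domain matches the other.
Mia : ⟨t, t⟩ — neither side's domain matches the other.
read : ⟨e, t⟩ — neither side's domain matches the other.
believes — combines: cat : ⟨t, t⟩ takes believes : t as argument, giving t.

believes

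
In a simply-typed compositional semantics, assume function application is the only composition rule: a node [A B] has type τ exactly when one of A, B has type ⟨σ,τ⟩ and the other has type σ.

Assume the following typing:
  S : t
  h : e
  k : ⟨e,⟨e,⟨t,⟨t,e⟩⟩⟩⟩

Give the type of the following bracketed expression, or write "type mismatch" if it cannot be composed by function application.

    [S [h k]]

type mismatch

[h k]: k is ⟨e,⟨e,⟨t,⟨t,e⟩⟩⟩⟩, h is e; result ⟨e,⟨t,⟨t,e⟩⟩⟩.
[S [h k]]: t and ⟨e,⟨t,⟨t,e⟩⟩⟩ cannot combine by function application — type clash.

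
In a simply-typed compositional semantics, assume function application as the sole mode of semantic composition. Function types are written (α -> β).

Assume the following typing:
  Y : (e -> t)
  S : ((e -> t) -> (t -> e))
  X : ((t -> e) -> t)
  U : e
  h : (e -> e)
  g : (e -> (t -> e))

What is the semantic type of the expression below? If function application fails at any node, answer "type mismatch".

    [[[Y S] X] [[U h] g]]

e

[Y S]: ((e -> t) -> (t -> e)) applied to (e -> t) yields (t -> e).
[[Y S] X]: ((t -> e) -> t) applied to (t -> e) yields t.
[U h]: (e -> e) applied to e yields e.
[[U h] g]: (e -> (t -> e)) applied to e yields (t -> e).
[[[Y S] X] [[U h] g]]: (t -> e) applied to t yields e.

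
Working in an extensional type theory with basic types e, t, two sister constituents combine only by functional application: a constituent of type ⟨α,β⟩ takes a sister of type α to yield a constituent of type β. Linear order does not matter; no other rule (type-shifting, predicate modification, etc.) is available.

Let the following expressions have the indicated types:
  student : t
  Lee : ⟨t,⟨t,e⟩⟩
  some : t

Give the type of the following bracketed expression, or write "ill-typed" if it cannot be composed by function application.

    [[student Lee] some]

e

[student Lee]: ⟨t,⟨t,e⟩⟩ applied to t yields ⟨t,e⟩.
[[student Lee] some]: ⟨t,e⟩ applied to t yields e.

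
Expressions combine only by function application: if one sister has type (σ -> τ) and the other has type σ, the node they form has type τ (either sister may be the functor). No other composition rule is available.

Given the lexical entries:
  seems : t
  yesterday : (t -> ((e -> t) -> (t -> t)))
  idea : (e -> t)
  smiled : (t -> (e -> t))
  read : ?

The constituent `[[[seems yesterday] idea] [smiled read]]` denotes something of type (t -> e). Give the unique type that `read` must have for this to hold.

((t -> (e -> t)) -> ((t -> t) -> (t -> e)))

At [[[seems yesterday] idea] [smiled read]] (required: (t -> e)): [[seems yesterday] idea] is (t -> t), which is not a function with range (t -> e); hence [smiled read] is the functor — type ((t -> t) -> (t -> e)).
At [smiled read] (required: ((t -> t) -> (t -> e))): smiled is (t -> (e -> t)), which is not a function with range ((t -> t) -> (t -> e)); hence read is the functor — type ((t -> (e -> t)) -> ((t -> t) -> (t -> e))).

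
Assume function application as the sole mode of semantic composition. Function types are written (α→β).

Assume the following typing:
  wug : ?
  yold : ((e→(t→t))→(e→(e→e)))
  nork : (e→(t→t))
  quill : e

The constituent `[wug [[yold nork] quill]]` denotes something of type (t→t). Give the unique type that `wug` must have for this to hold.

((e→e)→(t→t))

For [wug [[yold nork] quill]] to have type (t→t) with [[yold nork] quill] of type (e→e), wug must be the function: wug : ((e→e)→(t→t)).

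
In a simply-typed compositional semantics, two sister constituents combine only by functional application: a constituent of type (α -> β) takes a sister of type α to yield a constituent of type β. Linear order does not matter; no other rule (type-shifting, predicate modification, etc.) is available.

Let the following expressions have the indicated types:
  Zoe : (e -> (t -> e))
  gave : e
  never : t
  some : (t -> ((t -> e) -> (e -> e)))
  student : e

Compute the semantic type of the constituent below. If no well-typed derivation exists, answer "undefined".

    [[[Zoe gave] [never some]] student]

[Zoe gave] — Zoe of type (e -> (t -> e)) combines with gave of type e: type (t -> e).
[never some] — some of type (t -> ((t -> e) -> (e -> e))) combines with never of type t: type ((t -> e) -> (e -> e)).
[[Zoe gave] [never some]] — [never some] of type ((t -> e) -> (e -> e)) combines with [Zoe gave] of type (t -> e): type (e -> e).
[[[Zoe gave] [never some]] student] — [[Zoe gave] [never some]] of type (e -> e) combines with student of type e: type e.

e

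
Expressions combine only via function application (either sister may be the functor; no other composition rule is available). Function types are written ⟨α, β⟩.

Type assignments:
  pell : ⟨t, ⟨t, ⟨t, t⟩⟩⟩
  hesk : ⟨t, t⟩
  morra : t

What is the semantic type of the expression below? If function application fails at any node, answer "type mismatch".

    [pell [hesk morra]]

[hesk morra] — hesk of type ⟨t, t⟩ combines with morra of type t: type t.
[pell [hesk morra]] — pell of type ⟨t, ⟨t, ⟨t, t⟩⟩⟩ combines with [hesk morra] of type t: type ⟨t, ⟨t, t⟩⟩.

⟨t, ⟨t, t⟩⟩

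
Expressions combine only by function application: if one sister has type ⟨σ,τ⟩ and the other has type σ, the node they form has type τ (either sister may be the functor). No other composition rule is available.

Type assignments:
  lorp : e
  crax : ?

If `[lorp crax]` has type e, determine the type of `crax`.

⟨e,e⟩

For [lorp crax] to have type e with lorp of type e, crax must be the function: crax : ⟨e,e⟩.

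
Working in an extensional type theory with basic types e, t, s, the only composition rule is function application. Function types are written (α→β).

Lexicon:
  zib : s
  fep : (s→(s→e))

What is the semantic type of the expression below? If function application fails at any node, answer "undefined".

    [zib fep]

[zib fep]: functor fep : (s→(s→e)), argument zib : s; result (s→e).

(s→e)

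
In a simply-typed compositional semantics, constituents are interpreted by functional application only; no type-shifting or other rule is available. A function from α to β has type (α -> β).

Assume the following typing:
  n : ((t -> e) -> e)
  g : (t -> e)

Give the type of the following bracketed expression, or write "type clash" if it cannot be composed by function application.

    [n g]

e

At [n g], n : ((t -> e) -> e) takes g : (t -> e), giving e.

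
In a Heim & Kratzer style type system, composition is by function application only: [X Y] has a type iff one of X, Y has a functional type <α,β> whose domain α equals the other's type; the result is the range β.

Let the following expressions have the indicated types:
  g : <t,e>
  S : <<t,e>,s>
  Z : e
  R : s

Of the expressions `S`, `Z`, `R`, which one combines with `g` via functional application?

S — combines: S : <<t,e>,s> takes g : <t,e> as argument, giving s.
Z : e — no; g wants t, and Z wants nothing (atomic).
R : s — no; g wants t, and R wants nothing (atomic).

S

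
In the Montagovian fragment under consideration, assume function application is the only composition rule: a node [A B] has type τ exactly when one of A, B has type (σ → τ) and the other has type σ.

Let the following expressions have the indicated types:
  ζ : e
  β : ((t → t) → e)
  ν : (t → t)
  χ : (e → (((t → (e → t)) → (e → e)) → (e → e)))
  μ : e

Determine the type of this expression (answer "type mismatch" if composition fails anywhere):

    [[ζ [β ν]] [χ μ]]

type mismatch

[β ν]: functor β : ((t → t) → e), argument ν : (t → t); result e.
[ζ [β ν]]: e and e cannot combine by function application — type clash.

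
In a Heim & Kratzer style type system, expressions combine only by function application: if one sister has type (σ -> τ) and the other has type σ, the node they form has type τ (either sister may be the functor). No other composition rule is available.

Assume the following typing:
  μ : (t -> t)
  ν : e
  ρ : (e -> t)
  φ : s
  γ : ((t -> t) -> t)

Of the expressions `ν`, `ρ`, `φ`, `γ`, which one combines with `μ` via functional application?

γ

ν : e — no; μ wants t, and ν wants nothing (atomic).
ρ : (e -> t) — no; μ wants t, and ρ wants e.
φ : s — no; μ wants t, and φ wants nothing (atomic).
γ — combines: γ : ((t -> t) -> t) takes μ : (t -> t) as argument, giving t.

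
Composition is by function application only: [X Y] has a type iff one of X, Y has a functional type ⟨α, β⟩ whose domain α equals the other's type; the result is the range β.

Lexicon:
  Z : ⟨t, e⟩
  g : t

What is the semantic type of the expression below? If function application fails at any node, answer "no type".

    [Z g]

e

At [Z g], Z : ⟨t, e⟩ takes g : t, giving e.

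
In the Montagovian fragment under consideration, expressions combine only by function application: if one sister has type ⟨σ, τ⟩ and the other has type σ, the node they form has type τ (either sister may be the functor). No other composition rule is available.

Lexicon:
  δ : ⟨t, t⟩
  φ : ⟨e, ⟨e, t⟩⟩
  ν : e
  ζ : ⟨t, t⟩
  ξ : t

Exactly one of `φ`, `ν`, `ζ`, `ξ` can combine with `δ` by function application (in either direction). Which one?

ξ

φ : ⟨e, ⟨e, t⟩⟩ — δ needs t; φ needs e; neither fits.
ν : e — δ needs t; ν needs nothing (atomic); neither fits.
ζ : ⟨t, t⟩ — δ needs t; ζ needs t; neither fits.
ξ — combines: δ : ⟨t, t⟩ takes ξ : t as argument, giving t.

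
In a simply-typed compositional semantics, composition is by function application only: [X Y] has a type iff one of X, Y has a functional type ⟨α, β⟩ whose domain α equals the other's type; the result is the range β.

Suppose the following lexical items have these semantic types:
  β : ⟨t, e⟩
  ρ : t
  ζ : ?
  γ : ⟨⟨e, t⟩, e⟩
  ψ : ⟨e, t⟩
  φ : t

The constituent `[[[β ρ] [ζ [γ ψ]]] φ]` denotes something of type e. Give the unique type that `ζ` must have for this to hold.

[[[β ρ] [ζ [γ ψ]]] φ] is required to be e. φ : t cannot yield e as functor, so [[β ρ] [ζ [γ ψ]]] : ⟨t, e⟩.
[[β ρ] [ζ [γ ψ]]] is required to be ⟨t, e⟩. [β ρ] : e cannot yield ⟨t, e⟩ as functor, so [ζ [γ ψ]] : ⟨e, ⟨t, e⟩⟩.
[ζ [γ ψ]] is required to be ⟨e, ⟨t, e⟩⟩. [γ ψ] : e cannot yield ⟨e, ⟨t, e⟩⟩ as functor, so ζ : ⟨e, ⟨e, ⟨t, e⟩⟩⟩.

⟨e, ⟨e, ⟨t, e⟩⟩⟩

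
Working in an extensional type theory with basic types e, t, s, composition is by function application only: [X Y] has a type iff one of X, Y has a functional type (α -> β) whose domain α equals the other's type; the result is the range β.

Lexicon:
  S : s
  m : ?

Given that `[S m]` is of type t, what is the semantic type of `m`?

(s -> t)

[S m] is required to be t. S : s cannot yield t as functor, so m : (s -> t).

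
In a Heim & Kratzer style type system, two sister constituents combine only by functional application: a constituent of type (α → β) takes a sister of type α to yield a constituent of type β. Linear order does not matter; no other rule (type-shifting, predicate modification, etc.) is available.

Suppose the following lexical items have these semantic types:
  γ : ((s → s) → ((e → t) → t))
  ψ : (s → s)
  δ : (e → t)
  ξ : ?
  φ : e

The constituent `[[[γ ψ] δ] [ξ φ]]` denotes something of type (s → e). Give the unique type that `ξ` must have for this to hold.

(e → (t → (s → e)))

At [[[γ ψ] δ] [ξ φ]] (required: (s → e)): [[γ ψ] δ] is t, which is not a function with range (s → e); hence [ξ φ] is the functor — type (t → (s → e)).
At [ξ φ] (required: (t → (s → e))): φ is e, which is not a function with range (t → (s → e)); hence ξ is the functor — type (e → (t → (s → e))).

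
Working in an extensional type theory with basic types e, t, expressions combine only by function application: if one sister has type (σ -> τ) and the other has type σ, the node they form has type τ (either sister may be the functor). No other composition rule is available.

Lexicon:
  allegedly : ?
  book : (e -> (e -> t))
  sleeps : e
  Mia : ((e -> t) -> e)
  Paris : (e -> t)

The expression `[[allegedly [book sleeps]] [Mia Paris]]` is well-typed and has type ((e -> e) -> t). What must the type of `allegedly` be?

At [[allegedly [book sleeps]] [Mia Paris]] (required: ((e -> e) -> t)): [Mia Paris] is e, which is not a function with range ((e -> e) -> t); hence [allegedly [book sleeps]] is the functor — type (e -> ((e -> e) -> t)).
At [allegedly [book sleeps]] (required: (e -> ((e -> e) -> t))): [book sleeps] is (e -> t), which is not a function with range (e -> ((e -> e) -> t)); hence allegedly is the functor — type ((e -> t) -> (e -> ((e -> e) -> t))).

((e -> t) -> (e -> ((e -> e) -> t)))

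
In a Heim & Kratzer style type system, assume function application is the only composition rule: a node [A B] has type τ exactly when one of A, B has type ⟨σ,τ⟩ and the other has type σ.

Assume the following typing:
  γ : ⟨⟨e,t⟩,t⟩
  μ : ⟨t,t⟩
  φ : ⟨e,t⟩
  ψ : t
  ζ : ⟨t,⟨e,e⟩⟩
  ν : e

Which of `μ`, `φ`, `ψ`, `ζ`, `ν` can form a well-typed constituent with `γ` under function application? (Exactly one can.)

μ : ⟨t,t⟩ — γ needs ⟨e,t⟩; μ needs t; neither fits.
φ — combines: γ : ⟨⟨e,t⟩,t⟩ takes φ : ⟨e,t⟩ as argument, giving t.
ψ : t — γ needs ⟨e,t⟩; ψ needs nothing (atomic); neither fits.
ζ : ⟨t,⟨e,e⟩⟩ — γ needs ⟨e,t⟩; ζ needs t; neither fits.
ν : e — γ needs ⟨e,t⟩; ν needs nothing (atomic); neither fits.

φ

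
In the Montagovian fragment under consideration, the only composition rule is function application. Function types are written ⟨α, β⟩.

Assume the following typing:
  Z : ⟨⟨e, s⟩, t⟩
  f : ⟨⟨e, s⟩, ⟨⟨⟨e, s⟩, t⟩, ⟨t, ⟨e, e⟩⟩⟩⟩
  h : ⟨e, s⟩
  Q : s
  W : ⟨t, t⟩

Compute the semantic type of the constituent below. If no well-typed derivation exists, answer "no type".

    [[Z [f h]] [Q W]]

no type

[f h]: ⟨⟨e, s⟩, ⟨⟨⟨e, s⟩, t⟩, ⟨t, ⟨e, e⟩⟩⟩⟩ applied to ⟨e, s⟩ yields ⟨⟨⟨e, s⟩, t⟩, ⟨t, ⟨e, e⟩⟩⟩.
[Z [f h]]: ⟨⟨⟨e, s⟩, t⟩, ⟨t, ⟨e, e⟩⟩⟩ applied to ⟨⟨e, s⟩, t⟩ yields ⟨t, ⟨e, e⟩⟩.
At [Q W]: neither s nor ⟨t, t⟩ can take the other as argument; the node is ill-typed.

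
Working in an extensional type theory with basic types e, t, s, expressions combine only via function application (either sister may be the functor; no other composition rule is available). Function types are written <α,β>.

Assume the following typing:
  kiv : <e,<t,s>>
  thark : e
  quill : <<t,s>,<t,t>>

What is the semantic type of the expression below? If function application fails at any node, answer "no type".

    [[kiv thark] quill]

<t,t>

[kiv thark]: functor kiv : <e,<t,s>>, argument thark : e; result <t,s>.
[[kiv thark] quill]: functor quill : <<t,s>,<t,t>>, argument [kiv thark] : <t,s>; result <t,t>.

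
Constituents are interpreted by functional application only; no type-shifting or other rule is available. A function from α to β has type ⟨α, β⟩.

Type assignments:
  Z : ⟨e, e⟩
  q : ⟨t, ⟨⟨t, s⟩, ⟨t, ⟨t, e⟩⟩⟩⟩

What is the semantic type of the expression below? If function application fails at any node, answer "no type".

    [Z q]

At [Z q]: neither ⟨e, e⟩ nor ⟨t, ⟨⟨t, s⟩, ⟨t, ⟨t, e⟩⟩⟩⟩ can take the other as argument; the node is ill-typed.

no type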